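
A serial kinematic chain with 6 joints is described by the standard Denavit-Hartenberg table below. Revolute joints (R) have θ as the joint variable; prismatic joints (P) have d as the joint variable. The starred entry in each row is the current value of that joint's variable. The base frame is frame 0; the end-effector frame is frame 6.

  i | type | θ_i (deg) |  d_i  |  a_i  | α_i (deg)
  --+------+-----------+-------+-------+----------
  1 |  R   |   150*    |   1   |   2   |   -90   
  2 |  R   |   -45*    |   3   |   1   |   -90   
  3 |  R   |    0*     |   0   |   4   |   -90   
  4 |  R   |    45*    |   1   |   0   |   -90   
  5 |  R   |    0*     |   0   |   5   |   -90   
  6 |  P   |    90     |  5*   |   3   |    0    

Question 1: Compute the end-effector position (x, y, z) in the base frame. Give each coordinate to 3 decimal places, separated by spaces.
after link 1: o_1 = (-1.7321, 1.0000, 1.0000)
after link 2: o_2 = (-3.8444, -1.2445, 1.7071)
after link 3: o_3 = (-6.2939, 0.1697, 4.5355)
after link 4: o_4 = (-5.7939, 1.0357, 4.5355)
after link 5: o_5 = (-5.7939, 1.0357, 9.5355)
after link 6: o_6 = (-10.8920, -1.7944, 9.5355)

-10.892 -1.794 9.536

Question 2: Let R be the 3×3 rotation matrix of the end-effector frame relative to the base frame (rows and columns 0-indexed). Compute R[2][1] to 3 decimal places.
-1.000

End-effector y-axis (col 1 of R) = (0.0000,-0.0000,-1.0000)
R[2][1] = -1.0000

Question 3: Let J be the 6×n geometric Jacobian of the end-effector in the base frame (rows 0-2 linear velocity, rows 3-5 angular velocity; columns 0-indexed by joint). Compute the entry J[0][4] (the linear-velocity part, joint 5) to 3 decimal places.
axis z_4 = (0.8660,-0.5000,0.0000); lever o_n−o_4 = (-5.0981,-2.8301,5.0000)
cross product → J_v[:, 4] = (-2.5000,-4.3301,-5.0000)
J_ω[:, 4] = z_4
entry J[0][4] = -2.5000

-2.500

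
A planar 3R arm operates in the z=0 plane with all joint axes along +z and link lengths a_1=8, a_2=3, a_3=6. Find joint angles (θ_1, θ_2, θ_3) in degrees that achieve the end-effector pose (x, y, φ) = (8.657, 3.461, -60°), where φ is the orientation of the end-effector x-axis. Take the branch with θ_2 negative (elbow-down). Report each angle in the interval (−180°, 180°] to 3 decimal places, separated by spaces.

68.672 -44.989 -83.683

wrist centre = target − a_3·(cos φ, sin φ) = (5.6570, 8.6572)
cos θ_2 = (106.9479−8²−3²)/(2·8·3) = 0.7072; θ_2 = -44.9885° (elbow-down)
β = atan2(8.6572,5.6570) = 56.8375°; ψ = atan2(-2.1209,10.1217) = -11.8344°
θ_1 = β − ψ = 68.6719°
θ_3 = φ − θ_1 − θ_2 = -83.6834° (wrapped to (-180°,180°])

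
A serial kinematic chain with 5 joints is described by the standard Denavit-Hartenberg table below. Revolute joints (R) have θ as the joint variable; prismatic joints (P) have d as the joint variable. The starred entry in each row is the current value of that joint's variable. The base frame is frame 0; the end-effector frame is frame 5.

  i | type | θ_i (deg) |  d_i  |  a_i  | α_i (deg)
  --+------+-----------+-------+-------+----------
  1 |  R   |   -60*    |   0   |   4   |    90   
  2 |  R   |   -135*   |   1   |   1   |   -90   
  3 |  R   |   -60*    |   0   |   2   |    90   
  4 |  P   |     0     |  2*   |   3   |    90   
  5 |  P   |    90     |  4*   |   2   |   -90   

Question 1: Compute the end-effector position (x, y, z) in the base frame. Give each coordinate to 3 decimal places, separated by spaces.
after link 1: o_1 = (2.0000, -3.4641, 0.0000)
after link 2: o_2 = (0.7804, -3.3517, -0.7071)
after link 3: o_3 = (-1.0731, -3.6054, -1.4142)
after link 4: o_4 = (-4.1071, -5.5465, -1.2501)
after link 5: o_5 = (-5.7750, -4.6577, 2.8030)

-5.775 -4.658 2.803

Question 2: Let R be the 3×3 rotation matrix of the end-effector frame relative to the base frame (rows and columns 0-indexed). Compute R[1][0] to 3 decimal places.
-0.780

End-effector x-axis (col 0 of R) = (-0.1268,-0.7803,0.6124)
R[1][0] = -0.7803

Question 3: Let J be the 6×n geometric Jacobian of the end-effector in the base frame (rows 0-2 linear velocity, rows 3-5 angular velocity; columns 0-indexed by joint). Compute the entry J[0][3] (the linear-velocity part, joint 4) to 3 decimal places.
-0.127

prismatic axis z_3 = (-0.1268,-0.7803,0.6124)
J_v[:, 3] = z_3; J_ω[:, 3] = (0,0,0)
entry J[0][3] = -0.1268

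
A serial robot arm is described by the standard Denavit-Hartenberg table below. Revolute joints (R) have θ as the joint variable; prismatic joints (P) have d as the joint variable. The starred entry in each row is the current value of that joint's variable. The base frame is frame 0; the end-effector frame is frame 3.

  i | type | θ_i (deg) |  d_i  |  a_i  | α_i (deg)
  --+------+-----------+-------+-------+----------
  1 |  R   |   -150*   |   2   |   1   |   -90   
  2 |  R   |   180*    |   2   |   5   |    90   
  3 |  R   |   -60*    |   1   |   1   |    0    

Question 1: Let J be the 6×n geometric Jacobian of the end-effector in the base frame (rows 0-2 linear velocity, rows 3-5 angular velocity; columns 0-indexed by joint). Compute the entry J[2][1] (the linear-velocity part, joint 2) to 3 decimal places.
axis z_1 = (0.5000,-0.8660,0.0000); lever o_n−o_1 = (5.3301,1.7679,-1.0000)
cross product → J_v[:, 1] = (0.8660,0.5000,5.5000)
J_ω[:, 1] = z_1
entry J[2][1] = 5.5000

5.500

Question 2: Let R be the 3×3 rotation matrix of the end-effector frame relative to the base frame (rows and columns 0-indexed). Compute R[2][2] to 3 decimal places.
-1.000

End-effector z-axis (col 2 of R) = (-0.0000,-0.0000,-1.0000)
R[2][2] = -1.0000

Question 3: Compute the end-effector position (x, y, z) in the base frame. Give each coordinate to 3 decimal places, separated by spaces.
after link 1: o_1 = (-0.8660, -0.5000, 2.0000)
after link 2: o_2 = (4.4641, 0.2679, 2.0000)
after link 3: o_3 = (4.4641, 1.2679, 1.0000)

4.464 1.268 1.000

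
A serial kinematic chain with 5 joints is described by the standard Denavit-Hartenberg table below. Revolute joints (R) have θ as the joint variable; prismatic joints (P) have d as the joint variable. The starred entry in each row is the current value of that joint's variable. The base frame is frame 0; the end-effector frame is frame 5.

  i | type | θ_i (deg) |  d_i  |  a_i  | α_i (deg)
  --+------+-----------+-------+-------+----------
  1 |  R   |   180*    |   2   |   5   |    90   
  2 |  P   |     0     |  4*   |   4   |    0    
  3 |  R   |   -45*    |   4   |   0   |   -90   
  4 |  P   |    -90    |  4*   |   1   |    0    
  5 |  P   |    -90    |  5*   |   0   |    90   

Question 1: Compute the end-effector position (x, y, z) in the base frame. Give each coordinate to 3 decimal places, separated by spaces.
-15.364 9.000 8.364

after link 1: o_1 = (-5.0000, 0.0000, 2.0000)
after link 2: o_2 = (-9.0000, 4.0000, 2.0000)
after link 3: o_3 = (-9.0000, 8.0000, 2.0000)
after link 4: o_4 = (-11.8284, 9.0000, 4.8284)
after link 5: o_5 = (-15.3640, 9.0000, 8.3640)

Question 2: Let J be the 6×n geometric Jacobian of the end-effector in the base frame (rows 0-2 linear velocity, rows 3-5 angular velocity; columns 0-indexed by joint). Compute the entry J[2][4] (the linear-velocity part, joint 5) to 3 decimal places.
prismatic axis z_4 = (-0.7071,0.0000,0.7071)
J_v[:, 4] = z_4; J_ω[:, 4] = (0,0,0)
entry J[2][4] = 0.7071

0.707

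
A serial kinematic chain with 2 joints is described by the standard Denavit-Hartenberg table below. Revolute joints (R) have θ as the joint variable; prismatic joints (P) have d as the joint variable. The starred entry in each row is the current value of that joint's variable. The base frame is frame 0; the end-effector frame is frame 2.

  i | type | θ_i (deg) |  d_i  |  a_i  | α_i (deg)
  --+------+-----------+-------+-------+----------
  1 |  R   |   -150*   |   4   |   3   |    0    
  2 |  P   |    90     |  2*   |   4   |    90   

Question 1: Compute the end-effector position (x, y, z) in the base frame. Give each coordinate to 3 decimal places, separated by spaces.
after link 1: o_1 = (-2.5981, -1.5000, 4.0000)
after link 2: o_2 = (-0.5981, -4.9641, 6.0000)

-0.598 -4.964 6.000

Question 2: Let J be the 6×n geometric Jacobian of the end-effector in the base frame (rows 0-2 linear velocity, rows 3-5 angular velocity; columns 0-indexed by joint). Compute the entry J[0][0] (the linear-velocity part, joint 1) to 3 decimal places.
axis z_0 = ẑ; lever o_n−o_0 = (-0.5981,-4.9641,6.0000)
cross product → J_v[:, 0] = (4.9641,-0.5981,0.0000)
J_ω[:, 0] = z_0
entry J[0][0] = 4.9641

4.964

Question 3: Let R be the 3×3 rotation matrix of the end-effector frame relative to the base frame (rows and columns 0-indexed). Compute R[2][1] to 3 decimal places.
End-effector y-axis (col 1 of R) = (0.0000,0.0000,1.0000)
R[2][1] = 1.0000

1.000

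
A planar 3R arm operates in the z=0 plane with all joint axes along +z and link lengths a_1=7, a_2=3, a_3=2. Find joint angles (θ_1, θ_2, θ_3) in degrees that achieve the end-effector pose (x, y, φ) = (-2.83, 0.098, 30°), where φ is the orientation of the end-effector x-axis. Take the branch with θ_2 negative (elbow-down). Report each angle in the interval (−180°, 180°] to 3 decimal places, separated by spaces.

wrist centre = target − a_3·(cos φ, sin φ) = (-4.5621, -0.9020)
cos θ_2 = (21.6259−7²−3²)/(2·7·3) = -0.8660; θ_2 = -150.0028° (elbow-down)
β = atan2(-0.9020,-4.5621) = -168.8158°; ψ = atan2(-1.4999,4.4019) = -18.8159°
θ_1 = β − ψ = -150.0000°
θ_3 = φ − θ_1 − θ_2 = -29.9973° (wrapped to (-180°,180°])

-150.000 -150.003 -29.997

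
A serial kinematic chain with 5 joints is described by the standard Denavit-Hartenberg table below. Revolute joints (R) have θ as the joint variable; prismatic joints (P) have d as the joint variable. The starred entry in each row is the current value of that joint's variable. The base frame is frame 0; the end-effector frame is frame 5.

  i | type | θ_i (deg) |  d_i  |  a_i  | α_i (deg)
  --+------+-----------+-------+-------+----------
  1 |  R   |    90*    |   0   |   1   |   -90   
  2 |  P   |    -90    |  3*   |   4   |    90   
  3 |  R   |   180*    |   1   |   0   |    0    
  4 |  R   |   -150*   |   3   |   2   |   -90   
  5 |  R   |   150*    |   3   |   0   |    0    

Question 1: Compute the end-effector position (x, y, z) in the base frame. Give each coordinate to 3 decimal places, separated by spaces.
after link 1: o_1 = (0.0000, 1.0000, 0.0000)
after link 2: o_2 = (-3.0000, 1.0000, 4.0000)
after link 3: o_3 = (-3.0000, 0.0000, 4.0000)
after link 4: o_4 = (-4.0000, -3.0000, 5.7321)
after link 5: o_5 = (-6.5981, -3.0000, 4.2321)

-6.598 -3.000 4.232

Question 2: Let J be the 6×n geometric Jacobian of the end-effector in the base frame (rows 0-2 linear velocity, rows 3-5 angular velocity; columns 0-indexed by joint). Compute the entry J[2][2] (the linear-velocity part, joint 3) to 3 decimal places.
-3.598

axis z_2 = (-0.0000,-1.0000,0.0000); lever o_n−o_2 = (-3.5981,-4.0000,0.2321)
cross product → J_v[:, 2] = (-0.2321,-0.0000,-3.5981)
J_ω[:, 2] = z_2
entry J[2][2] = -3.5981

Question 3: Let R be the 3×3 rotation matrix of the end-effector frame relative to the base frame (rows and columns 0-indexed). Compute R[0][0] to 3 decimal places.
0.433

End-effector x-axis (col 0 of R) = (0.4330,0.5000,-0.7500)
R[0][0] = 0.4330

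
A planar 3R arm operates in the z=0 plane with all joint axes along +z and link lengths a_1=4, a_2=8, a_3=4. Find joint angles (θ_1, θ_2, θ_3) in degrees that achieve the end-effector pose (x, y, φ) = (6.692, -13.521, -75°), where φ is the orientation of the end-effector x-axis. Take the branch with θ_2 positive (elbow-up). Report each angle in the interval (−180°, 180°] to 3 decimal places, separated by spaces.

-89.996 44.991 -29.996

wrist centre = target − a_3·(cos φ, sin φ) = (5.6567, -9.6573)
cos θ_2 = (125.2619−4²−8²)/(2·4·8) = 0.7072; θ_2 = 44.9910° (elbow-up)
β = atan2(-9.6573,5.6567) = -59.6405°; ψ = atan2(5.6560,9.6577) = 30.3550°
θ_1 = β − ψ = -89.9955°
θ_3 = φ − θ_1 − θ_2 = -29.9955° (wrapped to (-180°,180°])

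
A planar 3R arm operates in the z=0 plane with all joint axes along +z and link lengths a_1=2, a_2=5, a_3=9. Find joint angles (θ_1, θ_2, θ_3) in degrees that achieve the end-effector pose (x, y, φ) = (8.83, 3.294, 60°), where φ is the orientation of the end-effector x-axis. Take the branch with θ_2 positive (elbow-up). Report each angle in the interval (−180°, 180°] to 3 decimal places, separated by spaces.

wrist centre = target − a_3·(cos φ, sin φ) = (4.3300, -4.5002)
cos θ_2 = (39.0010−2²−5²)/(2·2·5) = 0.5000; θ_2 = 59.9968° (elbow-up)
β = atan2(-4.5002,4.3300) = -46.1044°; ψ = atan2(4.3300,4.5002) = 43.8954°
θ_1 = β − ψ = -89.9999°
θ_3 = φ − θ_1 − θ_2 = 90.0030° (wrapped to (-180°,180°])

-90.000 59.997 90.003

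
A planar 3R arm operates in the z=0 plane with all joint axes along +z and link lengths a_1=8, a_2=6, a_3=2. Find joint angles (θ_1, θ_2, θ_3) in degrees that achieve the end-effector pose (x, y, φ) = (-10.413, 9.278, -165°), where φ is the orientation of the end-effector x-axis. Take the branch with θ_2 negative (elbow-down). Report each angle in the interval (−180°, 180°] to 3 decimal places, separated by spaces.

wrist centre = target − a_3·(cos φ, sin φ) = (-8.4811, 9.7956)
cos θ_2 = (167.8844−8²−6²)/(2·8·6) = 0.7071; θ_2 = -44.9982° (elbow-down)
β = atan2(9.7956,-8.4811) = 130.8863°; ψ = atan2(-4.2425,12.2428) = -19.1128°
θ_1 = β − ψ = 149.9991°
θ_3 = φ − θ_1 − θ_2 = 89.9991° (wrapped to (-180°,180°])

149.999 -44.998 89.999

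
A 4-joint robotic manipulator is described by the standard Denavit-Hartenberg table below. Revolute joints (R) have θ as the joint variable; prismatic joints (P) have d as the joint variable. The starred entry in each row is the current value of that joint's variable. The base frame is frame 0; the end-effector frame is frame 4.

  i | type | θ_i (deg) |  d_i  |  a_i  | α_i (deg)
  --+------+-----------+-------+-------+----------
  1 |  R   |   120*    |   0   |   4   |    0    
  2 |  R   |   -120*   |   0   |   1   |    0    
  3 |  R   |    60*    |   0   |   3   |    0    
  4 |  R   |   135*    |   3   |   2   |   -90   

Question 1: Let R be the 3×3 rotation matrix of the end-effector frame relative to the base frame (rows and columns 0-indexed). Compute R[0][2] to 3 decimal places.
End-effector z-axis (col 2 of R) = (0.2588,-0.9659,0.0000)
R[0][2] = 0.2588

0.259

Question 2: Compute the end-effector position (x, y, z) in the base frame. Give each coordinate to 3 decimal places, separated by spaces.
after link 1: o_1 = (-2.0000, 3.4641, 0.0000)
after link 2: o_2 = (-1.0000, 3.4641, 0.0000)
after link 3: o_3 = (0.5000, 6.0622, 0.0000)
after link 4: o_4 = (-1.4319, 5.5445, 3.0000)

-1.432 5.545 3.000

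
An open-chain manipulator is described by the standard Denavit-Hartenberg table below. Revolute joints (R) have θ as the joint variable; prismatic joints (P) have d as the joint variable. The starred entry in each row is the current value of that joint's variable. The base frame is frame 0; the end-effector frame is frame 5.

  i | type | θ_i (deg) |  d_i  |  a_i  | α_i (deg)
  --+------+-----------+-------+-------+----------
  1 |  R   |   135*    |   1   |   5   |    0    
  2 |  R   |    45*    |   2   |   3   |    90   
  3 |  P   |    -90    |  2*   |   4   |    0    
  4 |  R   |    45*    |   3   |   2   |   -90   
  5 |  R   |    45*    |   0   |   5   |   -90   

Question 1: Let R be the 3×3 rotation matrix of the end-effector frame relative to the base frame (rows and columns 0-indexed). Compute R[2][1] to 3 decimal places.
End-effector y-axis (col 1 of R) = (0.7071,-0.0000,-0.7071)
R[2][1] = -0.7071

-0.707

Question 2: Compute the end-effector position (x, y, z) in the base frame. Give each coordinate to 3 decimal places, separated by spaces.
after link 1: o_1 = (-3.5355, 3.5355, 1.0000)
after link 2: o_2 = (-6.5355, 3.5355, 3.0000)
after link 3: o_3 = (-6.5355, 5.5355, -1.0000)
after link 4: o_4 = (-7.9497, 8.5355, -2.4142)
after link 5: o_5 = (-10.4497, 5.0000, -4.9142)

-10.450 5.000 -4.914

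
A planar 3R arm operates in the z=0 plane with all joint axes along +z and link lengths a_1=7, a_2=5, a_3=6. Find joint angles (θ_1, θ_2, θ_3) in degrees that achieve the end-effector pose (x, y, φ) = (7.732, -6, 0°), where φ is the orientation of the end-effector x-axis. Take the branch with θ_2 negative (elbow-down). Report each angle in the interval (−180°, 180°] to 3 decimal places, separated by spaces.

wrist centre = target − a_3·(cos φ, sin φ) = (1.7320, -6.0000)
cos θ_2 = (38.9998−7²−5²)/(2·7·5) = -0.5000; θ_2 = -120.0002° (elbow-down)
β = atan2(-6.0000,1.7320) = -73.8983°; ψ = atan2(-4.3301,4.5000) = -43.8979°
θ_1 = β − ψ = -30.0004°
θ_3 = φ − θ_1 − θ_2 = 150.0006° (wrapped to (-180°,180°])

-30.000 -120.000 150.001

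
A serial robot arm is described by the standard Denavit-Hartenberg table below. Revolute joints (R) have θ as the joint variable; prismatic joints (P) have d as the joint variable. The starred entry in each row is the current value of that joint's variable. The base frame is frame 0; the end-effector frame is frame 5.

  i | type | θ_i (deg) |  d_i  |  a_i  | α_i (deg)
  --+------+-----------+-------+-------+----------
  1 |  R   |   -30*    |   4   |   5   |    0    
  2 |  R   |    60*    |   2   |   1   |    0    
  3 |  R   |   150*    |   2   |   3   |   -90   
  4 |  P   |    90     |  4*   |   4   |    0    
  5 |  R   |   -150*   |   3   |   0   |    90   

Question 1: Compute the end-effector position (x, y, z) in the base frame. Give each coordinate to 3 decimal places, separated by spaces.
2.196 -9.000 4.000

after link 1: o_1 = (4.3301, -2.5000, 4.0000)
after link 2: o_2 = (5.1962, -2.0000, 6.0000)
after link 3: o_3 = (2.1962, -2.0000, 8.0000)
after link 4: o_4 = (2.1962, -6.0000, 4.0000)
after link 5: o_5 = (2.1962, -9.0000, 4.0000)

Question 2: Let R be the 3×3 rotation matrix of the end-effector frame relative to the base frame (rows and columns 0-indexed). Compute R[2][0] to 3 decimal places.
End-effector x-axis (col 0 of R) = (-0.5000,0.0000,0.8660)
R[2][0] = 0.8660

0.866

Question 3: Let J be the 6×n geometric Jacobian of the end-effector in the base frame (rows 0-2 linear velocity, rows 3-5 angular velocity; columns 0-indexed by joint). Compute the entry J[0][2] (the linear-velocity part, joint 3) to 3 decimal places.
axis z_2 = (0.0000,0.0000,1.0000); lever o_n−o_2 = (-3.0000,-7.0000,-2.0000)
cross product → J_v[:, 2] = (7.0000,-3.0000,0.0000)
J_ω[:, 2] = z_2
entry J[0][2] = 7.0000

7.000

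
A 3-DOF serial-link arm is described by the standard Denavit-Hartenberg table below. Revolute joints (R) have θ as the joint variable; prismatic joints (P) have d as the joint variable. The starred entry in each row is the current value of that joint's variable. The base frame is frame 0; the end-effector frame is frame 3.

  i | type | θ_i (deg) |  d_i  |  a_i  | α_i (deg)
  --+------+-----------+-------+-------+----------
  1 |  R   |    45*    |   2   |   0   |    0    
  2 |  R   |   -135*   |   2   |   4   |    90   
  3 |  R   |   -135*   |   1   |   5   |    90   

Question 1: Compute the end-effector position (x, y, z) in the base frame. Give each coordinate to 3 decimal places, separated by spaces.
after link 1: o_1 = (0.0000, 0.0000, 2.0000)
after link 2: o_2 = (0.0000, -4.0000, 4.0000)
after link 3: o_3 = (-1.0000, -0.4645, 0.4645)

-1.000 -0.464 0.464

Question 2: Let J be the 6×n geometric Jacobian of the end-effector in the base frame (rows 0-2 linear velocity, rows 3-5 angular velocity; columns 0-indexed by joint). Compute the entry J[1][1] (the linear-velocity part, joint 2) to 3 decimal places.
axis z_1 = (0.0000,0.0000,1.0000); lever o_n−o_1 = (-1.0000,-0.4645,-1.5355)
cross product → J_v[:, 1] = (0.4645,-1.0000,0.0000)
J_ω[:, 1] = z_1
entry J[1][1] = -1.0000

-1.000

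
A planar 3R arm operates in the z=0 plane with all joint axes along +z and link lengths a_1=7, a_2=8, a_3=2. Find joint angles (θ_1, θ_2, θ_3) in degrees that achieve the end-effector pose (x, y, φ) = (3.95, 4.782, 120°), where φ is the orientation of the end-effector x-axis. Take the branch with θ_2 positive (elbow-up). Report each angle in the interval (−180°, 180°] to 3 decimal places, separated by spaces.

-45.004 135.000 30.004

wrist centre = target − a_3·(cos φ, sin φ) = (4.9500, 3.0499)
cos θ_2 = (33.8047−7²−8²)/(2·7·8) = -0.7071; θ_2 = 134.9995° (elbow-up)
β = atan2(3.0499,4.9500) = 31.6394°; ψ = atan2(5.6569,1.3432) = 76.6429°
θ_1 = β − ψ = -45.0035°
θ_3 = φ − θ_1 − θ_2 = 30.0040° (wrapped to (-180°,180°])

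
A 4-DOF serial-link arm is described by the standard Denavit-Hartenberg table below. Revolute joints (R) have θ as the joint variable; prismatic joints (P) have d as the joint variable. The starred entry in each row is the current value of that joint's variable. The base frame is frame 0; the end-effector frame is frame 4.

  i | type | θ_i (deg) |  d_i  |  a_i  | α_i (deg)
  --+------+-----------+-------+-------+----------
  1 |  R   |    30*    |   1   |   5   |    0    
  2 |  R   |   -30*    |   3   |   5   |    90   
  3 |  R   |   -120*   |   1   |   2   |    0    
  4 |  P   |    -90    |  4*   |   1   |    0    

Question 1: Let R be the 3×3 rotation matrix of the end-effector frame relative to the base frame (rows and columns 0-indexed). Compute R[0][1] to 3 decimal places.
End-effector y-axis (col 1 of R) = (-0.5000,-0.0000,-0.8660)
R[0][1] = -0.5000

-0.500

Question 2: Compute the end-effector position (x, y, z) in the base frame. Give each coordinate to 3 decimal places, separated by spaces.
after link 1: o_1 = (4.3301, 2.5000, 1.0000)
after link 2: o_2 = (9.3301, 2.5000, 4.0000)
after link 3: o_3 = (8.3301, 1.5000, 2.2679)
after link 4: o_4 = (7.4641, -2.5000, 2.7679)

7.464 -2.500 2.768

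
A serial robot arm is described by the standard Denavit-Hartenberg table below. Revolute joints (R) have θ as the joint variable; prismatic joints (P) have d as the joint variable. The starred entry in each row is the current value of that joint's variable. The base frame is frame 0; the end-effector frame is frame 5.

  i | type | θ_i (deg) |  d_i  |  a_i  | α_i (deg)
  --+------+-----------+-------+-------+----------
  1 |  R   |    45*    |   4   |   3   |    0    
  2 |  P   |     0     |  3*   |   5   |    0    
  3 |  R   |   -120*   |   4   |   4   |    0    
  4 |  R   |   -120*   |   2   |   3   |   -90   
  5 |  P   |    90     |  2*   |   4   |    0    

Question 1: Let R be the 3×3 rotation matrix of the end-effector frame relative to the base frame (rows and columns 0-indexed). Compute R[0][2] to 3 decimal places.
End-effector z-axis (col 2 of R) = (-0.2588,-0.9659,0.0000)
R[0][2] = -0.2588

-0.259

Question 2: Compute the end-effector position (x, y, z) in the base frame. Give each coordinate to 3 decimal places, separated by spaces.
after link 1: o_1 = (2.1213, 2.1213, 4.0000)
after link 2: o_2 = (5.6569, 5.6569, 7.0000)
after link 3: o_3 = (6.6921, 1.7932, 11.0000)
after link 4: o_4 = (3.7944, 2.5696, 13.0000)
after link 5: o_5 = (3.2767, 0.6378, 9.0000)

3.277 0.638 9.000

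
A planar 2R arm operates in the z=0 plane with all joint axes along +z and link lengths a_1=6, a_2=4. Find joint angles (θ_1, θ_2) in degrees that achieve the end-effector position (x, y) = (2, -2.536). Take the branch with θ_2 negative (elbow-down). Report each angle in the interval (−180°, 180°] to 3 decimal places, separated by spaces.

-13.477 -149.999

cos θ_2 = (10.4313−6²−4²)/(2·6·4) = -0.8660; θ_2 = -149.9988° (elbow-down)
β = atan2(-2.5360,2.0000) = -51.7392°; ψ = atan2(-2.0001,2.5359) = -38.2625°
θ_1 = β − ψ = -13.4766°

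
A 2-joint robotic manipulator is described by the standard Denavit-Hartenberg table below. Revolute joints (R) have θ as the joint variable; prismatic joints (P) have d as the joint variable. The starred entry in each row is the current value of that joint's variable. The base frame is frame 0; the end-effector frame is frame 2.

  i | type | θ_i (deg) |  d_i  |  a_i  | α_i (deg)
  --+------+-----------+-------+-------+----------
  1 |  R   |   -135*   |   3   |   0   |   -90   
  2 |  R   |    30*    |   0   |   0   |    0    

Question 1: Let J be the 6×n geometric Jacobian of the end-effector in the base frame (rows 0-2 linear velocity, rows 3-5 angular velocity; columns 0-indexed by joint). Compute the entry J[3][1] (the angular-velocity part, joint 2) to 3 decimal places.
axis z_1 = (0.7071,-0.7071,0.0000); lever o_n−o_1 = (0.0000,0.0000,0.0000)
cross product → J_v[:, 1] = (-0.0000,0.0000,0.0000)
J_ω[:, 1] = z_1
entry J[3][1] = 0.7071

0.707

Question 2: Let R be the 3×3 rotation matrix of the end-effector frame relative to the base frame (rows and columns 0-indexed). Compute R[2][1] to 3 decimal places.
-0.866

End-effector y-axis (col 1 of R) = (0.3536,0.3536,-0.8660)
R[2][1] = -0.8660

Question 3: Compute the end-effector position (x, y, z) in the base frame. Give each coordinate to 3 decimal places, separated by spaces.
after link 1: o_1 = (0.0000, 0.0000, 3.0000)
after link 2: o_2 = (0.0000, 0.0000, 3.0000)

0.000 0.000 3.000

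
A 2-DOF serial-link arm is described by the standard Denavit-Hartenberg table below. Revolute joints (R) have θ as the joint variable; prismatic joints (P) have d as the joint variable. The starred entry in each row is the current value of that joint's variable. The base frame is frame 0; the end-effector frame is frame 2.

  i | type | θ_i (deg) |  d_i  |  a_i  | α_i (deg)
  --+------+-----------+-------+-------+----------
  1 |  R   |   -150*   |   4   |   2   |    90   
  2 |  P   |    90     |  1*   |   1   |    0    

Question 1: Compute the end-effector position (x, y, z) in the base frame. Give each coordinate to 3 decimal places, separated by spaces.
-2.232 -0.134 5.000

after link 1: o_1 = (-1.7321, -1.0000, 4.0000)
after link 2: o_2 = (-2.2321, -0.1340, 5.0000)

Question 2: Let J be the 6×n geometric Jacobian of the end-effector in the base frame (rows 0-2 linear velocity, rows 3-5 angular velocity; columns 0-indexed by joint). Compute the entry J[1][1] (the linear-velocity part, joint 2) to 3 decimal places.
prismatic axis z_1 = (-0.5000,0.8660,0.0000)
J_v[:, 1] = z_1; J_ω[:, 1] = (0,0,0)
entry J[1][1] = 0.8660

0.866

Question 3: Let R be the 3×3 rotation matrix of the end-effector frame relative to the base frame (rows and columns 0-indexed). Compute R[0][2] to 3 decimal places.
-0.500

End-effector z-axis (col 2 of R) = (-0.5000,0.8660,0.0000)
R[0][2] = -0.5000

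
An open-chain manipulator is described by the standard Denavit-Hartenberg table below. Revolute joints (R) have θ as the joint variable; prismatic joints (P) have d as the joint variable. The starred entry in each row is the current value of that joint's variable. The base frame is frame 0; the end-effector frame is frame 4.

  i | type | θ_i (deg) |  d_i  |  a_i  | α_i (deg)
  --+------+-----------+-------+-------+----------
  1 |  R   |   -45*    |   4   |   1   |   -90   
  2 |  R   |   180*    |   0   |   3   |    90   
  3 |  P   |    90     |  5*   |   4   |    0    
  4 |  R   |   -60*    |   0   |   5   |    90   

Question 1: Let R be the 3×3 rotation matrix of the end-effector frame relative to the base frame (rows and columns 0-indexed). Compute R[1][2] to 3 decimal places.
-0.259

End-effector z-axis (col 2 of R) = (-0.9659,-0.2588,-0.0000)
R[1][2] = -0.2588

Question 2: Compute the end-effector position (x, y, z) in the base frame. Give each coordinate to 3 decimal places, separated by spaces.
after link 1: o_1 = (0.7071, -0.7071, 4.0000)
after link 2: o_2 = (-1.4142, 1.4142, 4.0000)
after link 3: o_3 = (1.4142, 4.2426, -1.0000)
after link 4: o_4 = (0.1201, 9.0723, -1.0000)

0.120 9.072 -1.000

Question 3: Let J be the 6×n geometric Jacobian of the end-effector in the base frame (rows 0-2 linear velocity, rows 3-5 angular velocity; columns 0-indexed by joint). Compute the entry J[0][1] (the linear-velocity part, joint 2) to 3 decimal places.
axis z_1 = (0.7071,0.7071,0.0000); lever o_n−o_1 = (-0.5870,9.7794,-5.0000)
cross product → J_v[:, 1] = (-3.5355,3.5355,7.3301)
J_ω[:, 1] = z_1
entry J[0][1] = -3.5355

-3.536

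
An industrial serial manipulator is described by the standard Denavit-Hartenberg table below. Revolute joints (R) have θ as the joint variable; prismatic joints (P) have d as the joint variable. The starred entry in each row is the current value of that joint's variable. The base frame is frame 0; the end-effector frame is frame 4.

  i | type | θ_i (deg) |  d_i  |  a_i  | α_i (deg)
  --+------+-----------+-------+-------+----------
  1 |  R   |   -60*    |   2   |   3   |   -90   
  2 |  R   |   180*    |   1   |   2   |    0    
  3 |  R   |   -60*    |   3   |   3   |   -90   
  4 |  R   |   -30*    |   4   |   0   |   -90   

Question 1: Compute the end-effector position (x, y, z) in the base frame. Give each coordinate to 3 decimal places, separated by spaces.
1.482 5.433 1.402

after link 1: o_1 = (1.5000, -2.5981, 2.0000)
after link 2: o_2 = (1.3660, -0.3660, 2.0000)
after link 3: o_3 = (3.2141, 2.4330, -0.5981)
after link 4: o_4 = (1.4821, 5.4330, 1.4019)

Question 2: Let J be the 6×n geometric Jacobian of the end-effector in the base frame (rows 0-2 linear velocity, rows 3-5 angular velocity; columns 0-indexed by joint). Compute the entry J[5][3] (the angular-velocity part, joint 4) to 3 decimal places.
axis z_3 = (-0.4330,0.7500,0.5000); lever o_n−o_3 = (-1.7321,3.0000,2.0000)
cross product → J_v[:, 3] = (0.0000,0.0000,0.0000)
J_ω[:, 3] = z_3
entry J[5][3] = 0.5000

0.500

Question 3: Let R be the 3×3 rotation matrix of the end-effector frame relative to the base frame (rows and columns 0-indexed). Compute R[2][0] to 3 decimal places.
End-effector x-axis (col 0 of R) = (0.2165,0.6250,-0.7500)
R[2][0] = -0.7500

-0.750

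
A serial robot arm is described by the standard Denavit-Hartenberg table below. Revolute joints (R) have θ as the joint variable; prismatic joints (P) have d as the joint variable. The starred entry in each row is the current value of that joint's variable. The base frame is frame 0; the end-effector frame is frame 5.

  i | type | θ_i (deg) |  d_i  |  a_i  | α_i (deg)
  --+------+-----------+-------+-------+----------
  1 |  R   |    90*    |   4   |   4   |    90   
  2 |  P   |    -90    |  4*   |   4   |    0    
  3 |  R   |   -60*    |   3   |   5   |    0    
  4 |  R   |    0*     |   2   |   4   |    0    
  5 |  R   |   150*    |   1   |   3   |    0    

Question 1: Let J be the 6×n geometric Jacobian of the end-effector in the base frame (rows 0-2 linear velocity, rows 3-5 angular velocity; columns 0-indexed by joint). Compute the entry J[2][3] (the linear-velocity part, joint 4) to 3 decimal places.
-0.464

axis z_3 = (1.0000,-0.0000,0.0000); lever o_n−o_3 = (3.0000,-0.4641,-2.0000)
cross product → J_v[:, 3] = (0.0000,2.0000,-0.4641)
J_ω[:, 3] = z_3
entry J[2][3] = -0.4641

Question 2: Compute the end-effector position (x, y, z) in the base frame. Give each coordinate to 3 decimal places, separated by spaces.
10.000 -0.794 -4.500

after link 1: o_1 = (0.0000, 4.0000, 4.0000)
after link 2: o_2 = (4.0000, 4.0000, 0.0000)
after link 3: o_3 = (7.0000, -0.3301, -2.5000)
after link 4: o_4 = (9.0000, -3.7942, -4.5000)
after link 5: o_5 = (10.0000, -0.7942, -4.5000)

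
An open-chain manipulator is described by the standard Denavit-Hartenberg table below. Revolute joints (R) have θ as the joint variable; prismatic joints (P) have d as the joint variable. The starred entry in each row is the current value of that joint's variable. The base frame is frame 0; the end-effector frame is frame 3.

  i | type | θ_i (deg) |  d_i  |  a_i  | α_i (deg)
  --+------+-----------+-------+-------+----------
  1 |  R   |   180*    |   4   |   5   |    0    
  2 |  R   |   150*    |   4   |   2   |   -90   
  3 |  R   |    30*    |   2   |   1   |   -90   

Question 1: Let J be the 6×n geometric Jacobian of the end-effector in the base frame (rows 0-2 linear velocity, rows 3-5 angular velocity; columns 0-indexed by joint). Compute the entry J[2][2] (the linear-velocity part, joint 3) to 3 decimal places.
-0.866

axis z_2 = (0.5000,0.8660,0.0000); lever o_n−o_2 = (1.7500,1.2990,-0.5000)
cross product → J_v[:, 2] = (-0.4330,0.2500,-0.8660)
J_ω[:, 2] = z_2
entry J[2][2] = -0.8660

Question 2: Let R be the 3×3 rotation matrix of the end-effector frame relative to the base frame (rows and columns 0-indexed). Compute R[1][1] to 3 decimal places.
End-effector y-axis (col 1 of R) = (-0.5000,-0.8660,-0.0000)
R[1][1] = -0.8660

-0.866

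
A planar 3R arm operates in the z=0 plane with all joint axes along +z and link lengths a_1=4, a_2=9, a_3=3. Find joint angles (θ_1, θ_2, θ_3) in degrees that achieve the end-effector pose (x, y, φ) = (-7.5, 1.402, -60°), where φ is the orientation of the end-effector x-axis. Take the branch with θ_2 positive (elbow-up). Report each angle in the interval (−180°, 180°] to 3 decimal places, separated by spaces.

90.000 90.000 120.000

wrist centre = target − a_3·(cos φ, sin φ) = (-9.0000, 4.0001)
cos θ_2 = (97.0006−4²−9²)/(2·4·9) = 0.0000; θ_2 = 89.9995° (elbow-up)
β = atan2(4.0001,-9.0000) = 156.0371°; ψ = atan2(9.0000,4.0001) = 66.0371°
θ_1 = β − ψ = 90.0000°
θ_3 = φ − θ_1 − θ_2 = 120.0005° (wrapped to (-180°,180°])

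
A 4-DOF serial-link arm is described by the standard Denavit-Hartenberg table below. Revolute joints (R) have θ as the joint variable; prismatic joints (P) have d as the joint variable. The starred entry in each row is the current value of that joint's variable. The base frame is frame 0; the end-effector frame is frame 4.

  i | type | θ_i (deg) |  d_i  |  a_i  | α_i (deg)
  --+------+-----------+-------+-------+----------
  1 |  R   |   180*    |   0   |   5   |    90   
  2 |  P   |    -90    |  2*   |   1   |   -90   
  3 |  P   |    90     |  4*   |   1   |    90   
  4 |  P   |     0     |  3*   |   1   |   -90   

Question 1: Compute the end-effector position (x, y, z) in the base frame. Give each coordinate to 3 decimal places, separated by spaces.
-9.000 0.000 -4.000

after link 1: o_1 = (-5.0000, 0.0000, 0.0000)
after link 2: o_2 = (-5.0000, 2.0000, -1.0000)
after link 3: o_3 = (-9.0000, 1.0000, -1.0000)
after link 4: o_4 = (-9.0000, 0.0000, -4.0000)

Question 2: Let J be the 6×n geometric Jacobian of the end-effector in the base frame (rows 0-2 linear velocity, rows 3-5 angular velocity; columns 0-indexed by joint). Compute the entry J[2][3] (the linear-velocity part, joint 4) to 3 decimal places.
prismatic axis z_3 = (-0.0000,0.0000,-1.0000)
J_v[:, 3] = z_3; J_ω[:, 3] = (0,0,0)
entry J[2][3] = -1.0000

-1.000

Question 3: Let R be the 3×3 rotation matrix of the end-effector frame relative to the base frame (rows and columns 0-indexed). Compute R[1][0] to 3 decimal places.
-1.000

End-effector x-axis (col 0 of R) = (-0.0000,-1.0000,-0.0000)
R[1][0] = -1.0000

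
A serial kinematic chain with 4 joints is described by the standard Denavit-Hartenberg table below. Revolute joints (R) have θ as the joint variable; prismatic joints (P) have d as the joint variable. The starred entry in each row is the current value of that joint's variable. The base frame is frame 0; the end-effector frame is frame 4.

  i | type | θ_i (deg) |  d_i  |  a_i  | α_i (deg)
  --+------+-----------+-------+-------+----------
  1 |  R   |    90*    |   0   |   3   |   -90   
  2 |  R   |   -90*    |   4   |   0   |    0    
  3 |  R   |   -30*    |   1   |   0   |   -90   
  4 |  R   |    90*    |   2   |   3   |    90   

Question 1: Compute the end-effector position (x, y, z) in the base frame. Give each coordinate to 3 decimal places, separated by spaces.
after link 1: o_1 = (0.0000, 3.0000, 0.0000)
after link 2: o_2 = (-4.0000, 3.0000, 0.0000)
after link 3: o_3 = (-5.0000, 3.0000, 0.0000)
after link 4: o_4 = (-2.0000, 4.7321, 1.0000)

-2.000 4.732 1.000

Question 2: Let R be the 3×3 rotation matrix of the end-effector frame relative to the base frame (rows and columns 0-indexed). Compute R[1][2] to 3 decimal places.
End-effector z-axis (col 2 of R) = (-0.0000,-0.5000,0.8660)
R[1][2] = -0.5000

-0.500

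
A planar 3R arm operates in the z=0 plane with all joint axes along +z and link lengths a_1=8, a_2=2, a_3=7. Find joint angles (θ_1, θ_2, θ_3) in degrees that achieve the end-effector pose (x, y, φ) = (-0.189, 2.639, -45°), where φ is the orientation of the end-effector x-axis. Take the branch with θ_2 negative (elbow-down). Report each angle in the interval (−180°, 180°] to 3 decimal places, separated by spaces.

wrist centre = target − a_3·(cos φ, sin φ) = (-5.1387, 7.5887)
cos θ_2 = (83.9958−8²−2²)/(2·8·2) = 0.4999; θ_2 = -60.0087° (elbow-down)
β = atan2(7.5887,-5.1387) = 124.1040°; ψ = atan2(-1.7322,8.9997) = -10.8946°
θ_1 = β − ψ = 134.9987°
θ_3 = φ − θ_1 − θ_2 = -119.9900° (wrapped to (-180°,180°])

134.999 -60.009 -119.990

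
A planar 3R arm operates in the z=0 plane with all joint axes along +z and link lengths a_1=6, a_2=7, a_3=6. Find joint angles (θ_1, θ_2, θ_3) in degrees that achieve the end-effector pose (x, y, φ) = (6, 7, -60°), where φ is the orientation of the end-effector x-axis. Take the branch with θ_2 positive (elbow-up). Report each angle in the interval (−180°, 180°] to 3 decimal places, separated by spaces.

60.000 30.000 -150.000

wrist centre = target − a_3·(cos φ, sin φ) = (3.0000, 12.1962)
cos θ_2 = (157.7461−6²−7²)/(2·6·7) = 0.8660; θ_2 = 30.0000° (elbow-up)
β = atan2(12.1962,3.0000) = 76.1808°; ψ = atan2(3.5000,12.0622) = 16.1808°
θ_1 = β − ψ = 60.0000°
θ_3 = φ − θ_1 − θ_2 = -150.0000° (wrapped to (-180°,180°])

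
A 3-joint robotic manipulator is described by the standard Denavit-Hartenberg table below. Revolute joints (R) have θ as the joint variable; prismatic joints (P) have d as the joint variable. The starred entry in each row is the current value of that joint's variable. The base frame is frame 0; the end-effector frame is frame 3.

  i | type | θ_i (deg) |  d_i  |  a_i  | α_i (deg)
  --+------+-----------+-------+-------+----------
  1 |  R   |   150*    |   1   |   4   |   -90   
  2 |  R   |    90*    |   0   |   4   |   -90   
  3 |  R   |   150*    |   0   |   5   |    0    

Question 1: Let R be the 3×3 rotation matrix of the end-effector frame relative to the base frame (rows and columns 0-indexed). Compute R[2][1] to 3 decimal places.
End-effector y-axis (col 1 of R) = (-0.4330,-0.7500,0.5000)
R[2][1] = 0.5000

0.500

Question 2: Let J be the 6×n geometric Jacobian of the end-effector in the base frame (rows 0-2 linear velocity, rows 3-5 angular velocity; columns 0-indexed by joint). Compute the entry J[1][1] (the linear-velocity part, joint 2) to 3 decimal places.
axis z_1 = (-0.5000,-0.8660,0.0000); lever o_n−o_1 = (1.2500,2.1651,0.3301)
cross product → J_v[:, 1] = (-0.2859,0.1651,0.0000)
J_ω[:, 1] = z_1
entry J[1][1] = 0.1651

0.165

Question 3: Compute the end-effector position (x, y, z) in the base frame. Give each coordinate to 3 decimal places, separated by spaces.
after link 1: o_1 = (-3.4641, 2.0000, 1.0000)
after link 2: o_2 = (-3.4641, 2.0000, -3.0000)
after link 3: o_3 = (-2.2141, 4.1651, 1.3301)

-2.214 4.165 1.330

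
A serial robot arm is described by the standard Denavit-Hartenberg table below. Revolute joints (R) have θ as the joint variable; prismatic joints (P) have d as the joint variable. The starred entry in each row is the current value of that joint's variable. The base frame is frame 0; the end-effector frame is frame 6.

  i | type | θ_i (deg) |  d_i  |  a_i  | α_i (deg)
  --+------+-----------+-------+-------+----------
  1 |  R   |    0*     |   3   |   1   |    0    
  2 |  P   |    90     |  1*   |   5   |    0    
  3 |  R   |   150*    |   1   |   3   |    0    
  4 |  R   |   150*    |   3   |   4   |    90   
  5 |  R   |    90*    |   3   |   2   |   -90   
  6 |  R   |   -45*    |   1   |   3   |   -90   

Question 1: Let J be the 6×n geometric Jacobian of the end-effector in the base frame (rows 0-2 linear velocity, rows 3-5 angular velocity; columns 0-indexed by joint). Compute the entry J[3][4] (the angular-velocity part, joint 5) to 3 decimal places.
0.500

axis z_4 = (0.5000,-0.8660,0.0000); lever o_n−o_4 = (1.6946,-4.9352,4.1213)
cross product → J_v[:, 4] = (-3.5692,-2.0607,-1.0000)
J_ω[:, 4] = z_4
entry J[3][4] = 0.5000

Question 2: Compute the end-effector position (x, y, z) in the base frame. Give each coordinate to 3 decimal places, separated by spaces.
4.659 -0.533 12.121

after link 1: o_1 = (1.0000, 0.0000, 3.0000)
after link 2: o_2 = (1.0000, 5.0000, 4.0000)
after link 3: o_3 = (-0.5000, 2.4019, 5.0000)
after link 4: o_4 = (2.9641, 4.4019, 8.0000)
after link 5: o_5 = (4.4641, 1.8038, 10.0000)
after link 6: o_6 = (4.6587, -0.5333, 12.1213)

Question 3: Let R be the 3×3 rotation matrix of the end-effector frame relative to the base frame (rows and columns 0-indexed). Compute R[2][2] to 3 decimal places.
End-effector z-axis (col 2 of R) = (-0.3536,0.6124,0.7071)
R[2][2] = 0.7071

0.707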